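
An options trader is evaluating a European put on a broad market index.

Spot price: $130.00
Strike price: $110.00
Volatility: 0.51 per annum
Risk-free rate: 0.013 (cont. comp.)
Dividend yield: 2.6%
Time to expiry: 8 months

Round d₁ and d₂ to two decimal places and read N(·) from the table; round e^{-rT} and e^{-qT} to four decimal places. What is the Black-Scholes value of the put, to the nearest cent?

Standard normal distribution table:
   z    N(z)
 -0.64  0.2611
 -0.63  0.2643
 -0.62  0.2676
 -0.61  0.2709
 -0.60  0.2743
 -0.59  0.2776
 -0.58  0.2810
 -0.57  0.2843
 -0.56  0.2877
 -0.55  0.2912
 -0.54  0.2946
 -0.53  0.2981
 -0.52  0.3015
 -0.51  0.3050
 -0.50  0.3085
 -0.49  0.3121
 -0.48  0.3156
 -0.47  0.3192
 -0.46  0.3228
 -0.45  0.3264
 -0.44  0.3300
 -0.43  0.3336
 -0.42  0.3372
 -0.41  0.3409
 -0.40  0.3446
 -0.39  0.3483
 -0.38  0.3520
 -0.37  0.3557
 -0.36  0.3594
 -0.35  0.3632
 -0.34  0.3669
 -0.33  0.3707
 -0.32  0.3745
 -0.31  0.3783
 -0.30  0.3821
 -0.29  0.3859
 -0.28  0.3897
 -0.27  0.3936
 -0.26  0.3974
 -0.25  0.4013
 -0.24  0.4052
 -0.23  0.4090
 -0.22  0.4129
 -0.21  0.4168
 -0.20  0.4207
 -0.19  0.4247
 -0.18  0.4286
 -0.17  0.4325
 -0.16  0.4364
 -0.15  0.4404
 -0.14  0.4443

$11.70

σ√T = 0.51 × 0.8165 = 0.4164
d₁ = [ln(130/110) + (0.013 − 0.026 + 0.51²/2)·0.6667] / 0.4164 = [0.1671 + 0.0780] / 0.4164 = 0.5886 → 0.59
d₂ = d₁ − σ√T = 0.5886 − 0.4164 = 0.1722 → 0.17
e^(−qT) = e^(−0.026·0.6667) = 0.9828;  e^(−rT) = e^(−0.013·0.6667) = 0.9914
P = 110·0.9914·N(-0.17) − 130·0.9828·N(-0.59) = 110·0.9914·0.4325 − 130·0.9828·0.2776 = 47.1659 − 35.4673 = 11.6986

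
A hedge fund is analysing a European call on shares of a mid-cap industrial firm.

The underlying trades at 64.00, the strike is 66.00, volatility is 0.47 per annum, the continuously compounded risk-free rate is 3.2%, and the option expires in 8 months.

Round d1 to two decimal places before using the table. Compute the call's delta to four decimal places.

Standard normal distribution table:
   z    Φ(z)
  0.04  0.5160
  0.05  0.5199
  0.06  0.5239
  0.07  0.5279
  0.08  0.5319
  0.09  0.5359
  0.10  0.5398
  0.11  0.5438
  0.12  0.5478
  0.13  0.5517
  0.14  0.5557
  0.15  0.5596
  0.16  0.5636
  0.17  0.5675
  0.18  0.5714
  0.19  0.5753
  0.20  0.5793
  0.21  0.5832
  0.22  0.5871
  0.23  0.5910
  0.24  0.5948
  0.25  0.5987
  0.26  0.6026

σ√T = 0.47 × 0.8165 = 0.3838
d₁ = [ln(64/66) + (0.032 + 0.47²/2)·0.6667] / 0.3838 = [-0.0308 + 0.0950] / 0.3838 = 0.1673 which rounds to 0.17
N(d₁) = N(0.17) = 0.5675
Δ_call = N(d₁) = 0.5675

0.5675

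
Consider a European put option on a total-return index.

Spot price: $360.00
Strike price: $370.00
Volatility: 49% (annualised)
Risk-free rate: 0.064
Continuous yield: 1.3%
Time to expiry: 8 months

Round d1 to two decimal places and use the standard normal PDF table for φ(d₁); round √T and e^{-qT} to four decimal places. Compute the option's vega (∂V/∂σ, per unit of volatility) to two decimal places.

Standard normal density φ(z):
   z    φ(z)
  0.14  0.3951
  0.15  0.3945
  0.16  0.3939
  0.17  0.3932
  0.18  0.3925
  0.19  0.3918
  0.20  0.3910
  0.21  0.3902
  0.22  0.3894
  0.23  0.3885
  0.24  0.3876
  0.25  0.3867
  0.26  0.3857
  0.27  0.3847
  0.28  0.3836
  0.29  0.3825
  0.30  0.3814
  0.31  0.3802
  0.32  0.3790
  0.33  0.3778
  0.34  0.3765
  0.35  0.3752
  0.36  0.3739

113.48

σ√T = 0.49·√0.6667 = 0.4001
ln(S/K) + (r − q + σ²/2)T = ln(360/370) + (0.064 − 0.013 + 0.49²/2)·0.6667 = -0.0274 + 0.1140 = 0.0866
d₁ = 0.0866 / 0.4001 = 0.2165 ⇒ 0.22
√T = √0.6667 = 0.8165
φ(d₁) = φ(0.22) = 0.3894
exp(−qT) = exp(−0.013·0.6667) = 0.9914
vega = S·exp(−qT)·φ(d₁)·√T = 360·0.9914·0.3894·0.8165 = 113.4759
(Call and put vega coincide under Black-Scholes.)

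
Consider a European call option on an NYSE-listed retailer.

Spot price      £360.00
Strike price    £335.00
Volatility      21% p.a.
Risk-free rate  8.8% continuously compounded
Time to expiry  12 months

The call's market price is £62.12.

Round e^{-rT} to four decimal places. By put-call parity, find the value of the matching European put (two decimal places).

£8.91

exp(−rT) = exp(−0.088·1) = 0.9158
Put-call parity: C − P = S − K·e^(−rT) = 360 − 335·0.9158 = 360 − 306.7930 = 53.2070
P = C − (C − P) = 62.12 − (53.2070) = 8.9130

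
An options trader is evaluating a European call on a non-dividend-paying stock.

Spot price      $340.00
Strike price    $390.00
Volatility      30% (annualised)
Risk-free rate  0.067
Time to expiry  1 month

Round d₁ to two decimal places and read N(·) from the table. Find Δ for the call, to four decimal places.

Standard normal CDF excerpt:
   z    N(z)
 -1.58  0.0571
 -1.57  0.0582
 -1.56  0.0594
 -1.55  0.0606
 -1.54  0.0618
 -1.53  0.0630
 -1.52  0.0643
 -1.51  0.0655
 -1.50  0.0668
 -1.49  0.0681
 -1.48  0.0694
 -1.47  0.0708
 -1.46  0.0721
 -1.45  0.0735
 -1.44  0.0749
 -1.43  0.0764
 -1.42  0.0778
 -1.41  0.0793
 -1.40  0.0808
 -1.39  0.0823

0.0694

T = 0.08333;  σ√T = 0.0866
ln(S/K) + (r + σ²/2)T = ln(340/390) + (0.067 + 0.3²/2)·0.08333 = -0.1372 + 0.0093 = -0.1279
d₁ = -0.1279 / 0.0866 = -1.4765 ⇒ -1.48
N(d₁) = N(-1.48) = 0.0694
Δ_call = N(d₁) = 0.0694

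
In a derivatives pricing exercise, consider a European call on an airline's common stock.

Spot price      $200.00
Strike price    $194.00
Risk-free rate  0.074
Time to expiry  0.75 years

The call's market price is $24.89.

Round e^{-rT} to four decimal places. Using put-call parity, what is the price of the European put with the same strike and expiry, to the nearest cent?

e^(−rT) = e^(−0.074·0.75) = 0.9460
Put-call parity: C − P = S − K·e^(−rT) = 200 − 194·0.9460 = 200 − 183.5240 = 16.4760
P = C − (C − P) = 24.89 − (16.4760) = 8.4140

$8.41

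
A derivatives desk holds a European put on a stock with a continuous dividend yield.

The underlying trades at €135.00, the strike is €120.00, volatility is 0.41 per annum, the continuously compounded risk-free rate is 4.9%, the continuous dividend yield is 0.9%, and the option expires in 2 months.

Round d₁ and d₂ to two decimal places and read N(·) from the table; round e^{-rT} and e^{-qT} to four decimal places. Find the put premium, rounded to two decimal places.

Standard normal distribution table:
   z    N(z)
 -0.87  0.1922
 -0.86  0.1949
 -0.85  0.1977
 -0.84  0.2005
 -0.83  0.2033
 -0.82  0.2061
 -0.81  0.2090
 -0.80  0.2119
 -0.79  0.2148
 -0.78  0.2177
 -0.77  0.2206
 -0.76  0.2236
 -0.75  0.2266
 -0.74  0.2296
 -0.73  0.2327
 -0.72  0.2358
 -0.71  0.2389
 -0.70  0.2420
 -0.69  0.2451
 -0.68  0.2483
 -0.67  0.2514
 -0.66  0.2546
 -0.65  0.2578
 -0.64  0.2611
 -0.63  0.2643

€2.90

σ√T = 0.41 × 0.4082 = 0.1674
d₁ = [ln(135/120) + (0.049 − 0.009 + 0.41²/2)·0.1667] / 0.1674 = [0.1178 + 0.0207] / 0.1674 = 0.8272 which rounds to 0.83
d₂ = d₁ − σ√T = 0.8272 − 0.1674 = 0.6598 which rounds to 0.66
e^(−qT) = e^(−0.009·0.1667) = 0.9985;  e^(−rT) = e^(−0.049·0.1667) = 0.9919
N(−d₂) = N(-0.66) = 0.2546;  N(−d₁) = N(-0.83) = 0.2033
P = 120·0.9919·0.2546 − 135·0.9985·0.2033 = 30.3045 − 27.4043 = 2.9002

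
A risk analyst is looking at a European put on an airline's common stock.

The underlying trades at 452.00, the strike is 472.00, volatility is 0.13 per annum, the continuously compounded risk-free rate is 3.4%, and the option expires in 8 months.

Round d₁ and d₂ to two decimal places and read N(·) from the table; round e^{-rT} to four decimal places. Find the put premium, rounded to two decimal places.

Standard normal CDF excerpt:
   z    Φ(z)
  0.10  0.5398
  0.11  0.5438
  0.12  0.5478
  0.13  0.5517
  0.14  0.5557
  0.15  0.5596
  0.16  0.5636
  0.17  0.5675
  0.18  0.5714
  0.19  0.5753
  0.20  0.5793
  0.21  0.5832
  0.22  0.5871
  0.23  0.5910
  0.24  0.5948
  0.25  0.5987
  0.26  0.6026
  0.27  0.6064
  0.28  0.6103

25.08

σ√T = 0.13 × 0.8165 = 0.1061
d₁ = [ln(452/472) + (0.034 + 0.13²/2)·0.6667] / 0.1061 = [-0.0433 + 0.0283] / 0.1061 = -0.1413 which rounds to -0.14
d₂ = d₁ − σ√T = -0.1413 − 0.1061 = -0.2474 which rounds to -0.25
e^(−rT) = e^(−0.034·0.6667) = 0.9776
N(−d₂) = N(0.25) = 0.5987;  N(−d₁) = N(0.14) = 0.5557
P = 472·0.9776·0.5987 − 452·0.5557 = 276.2565 − 251.1764 = 25.0801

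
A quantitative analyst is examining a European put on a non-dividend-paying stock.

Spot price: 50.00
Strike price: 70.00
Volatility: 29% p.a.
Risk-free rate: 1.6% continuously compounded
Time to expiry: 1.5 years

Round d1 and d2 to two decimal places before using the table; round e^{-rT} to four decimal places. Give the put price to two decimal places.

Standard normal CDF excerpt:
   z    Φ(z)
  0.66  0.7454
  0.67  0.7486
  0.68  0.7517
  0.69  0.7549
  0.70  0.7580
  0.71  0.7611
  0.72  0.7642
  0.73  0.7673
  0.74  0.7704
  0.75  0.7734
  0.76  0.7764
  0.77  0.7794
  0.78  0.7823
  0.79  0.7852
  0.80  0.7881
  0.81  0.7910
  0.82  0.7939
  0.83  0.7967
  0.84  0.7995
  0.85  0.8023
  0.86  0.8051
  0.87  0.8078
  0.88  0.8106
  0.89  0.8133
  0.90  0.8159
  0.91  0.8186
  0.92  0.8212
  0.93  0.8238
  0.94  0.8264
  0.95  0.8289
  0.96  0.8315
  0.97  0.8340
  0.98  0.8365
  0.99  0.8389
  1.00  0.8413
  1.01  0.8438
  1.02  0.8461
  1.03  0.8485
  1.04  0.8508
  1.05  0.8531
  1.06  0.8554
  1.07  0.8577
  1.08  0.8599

σ√T = 0.29·√1.5 = 0.3552
d₁ = [ln(50/70) + (0.016 + 0.29²/2)·1.5] / 0.3552 = [-0.3365 + 0.0871] / 0.3552 = -0.7022 ≈ -0.70
d₂ = d₁ − σ√T = -0.7022 − 0.3552 = -1.0574 ≈ -1.06
e^(−rT) = e^(−0.016·1.5) = 0.9763
N(−d₂) = N(1.06) = 0.8554;  N(−d₁) = N(0.70) = 0.7580
P = 70·0.9763·0.8554 − 50·0.7580 = 58.4589 − 37.9000 = 20.5589

20.56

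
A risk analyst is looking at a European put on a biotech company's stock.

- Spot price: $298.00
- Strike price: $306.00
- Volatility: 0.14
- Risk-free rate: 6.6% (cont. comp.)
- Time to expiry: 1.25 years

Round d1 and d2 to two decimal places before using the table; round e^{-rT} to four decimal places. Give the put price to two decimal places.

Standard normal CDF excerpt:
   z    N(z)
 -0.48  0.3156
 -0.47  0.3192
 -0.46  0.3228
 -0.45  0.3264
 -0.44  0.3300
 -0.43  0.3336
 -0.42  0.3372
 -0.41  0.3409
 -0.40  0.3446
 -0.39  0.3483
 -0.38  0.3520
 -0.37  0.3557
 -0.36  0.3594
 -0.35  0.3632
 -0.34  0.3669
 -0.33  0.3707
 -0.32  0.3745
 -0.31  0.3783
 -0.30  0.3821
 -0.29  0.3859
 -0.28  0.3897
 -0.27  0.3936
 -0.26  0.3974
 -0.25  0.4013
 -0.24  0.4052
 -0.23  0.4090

$11.46

T = 1.25;  σ√T = 0.1565
d₁ = [ln(298/306) + (0.066 + 0.14²/2)·1.25] / 0.1565 = [-0.0265 + 0.0948] / 0.1565 = 0.4361 ≈ 0.44
d₂ = d₁ − σ√T = 0.4361 − 0.1565 = 0.2796 ≈ 0.28
exp(−rT) = exp(−0.066·1.25) = 0.9208
P = 306·0.9208·N(-0.28) − 298·N(-0.44) = 306·0.9208·0.3897 − 298·0.3300 = 109.8037 − 98.3400 = 11.4637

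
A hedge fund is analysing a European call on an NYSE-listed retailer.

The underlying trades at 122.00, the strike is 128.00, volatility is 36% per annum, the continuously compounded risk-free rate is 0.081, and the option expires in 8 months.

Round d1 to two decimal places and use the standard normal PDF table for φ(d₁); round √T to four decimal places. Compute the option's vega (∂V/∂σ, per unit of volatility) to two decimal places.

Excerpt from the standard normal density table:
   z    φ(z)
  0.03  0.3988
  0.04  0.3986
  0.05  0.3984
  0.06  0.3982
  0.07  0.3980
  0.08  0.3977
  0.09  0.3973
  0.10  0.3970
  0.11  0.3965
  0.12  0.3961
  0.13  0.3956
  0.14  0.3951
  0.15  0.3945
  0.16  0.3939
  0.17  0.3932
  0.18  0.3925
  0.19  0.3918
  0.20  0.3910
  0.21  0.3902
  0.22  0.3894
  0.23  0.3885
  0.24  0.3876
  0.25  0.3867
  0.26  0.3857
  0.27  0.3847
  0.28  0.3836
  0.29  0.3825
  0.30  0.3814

σ√T = 0.36·√0.6667 = 0.2939
d₁ = [ln(122/128) + (0.081 + ½·0.36²)·0.6667] / (σ√T) = (-0.0480 + 0.0972) / 0.2939 = 0.1674 which rounds to 0.17
√T = √0.6667 = 0.8165
φ(d₁) = φ(0.17) = 0.3932
vega = S·φ(d₁)·√T = 122·0.3932·0.8165 = 39.1678

39.17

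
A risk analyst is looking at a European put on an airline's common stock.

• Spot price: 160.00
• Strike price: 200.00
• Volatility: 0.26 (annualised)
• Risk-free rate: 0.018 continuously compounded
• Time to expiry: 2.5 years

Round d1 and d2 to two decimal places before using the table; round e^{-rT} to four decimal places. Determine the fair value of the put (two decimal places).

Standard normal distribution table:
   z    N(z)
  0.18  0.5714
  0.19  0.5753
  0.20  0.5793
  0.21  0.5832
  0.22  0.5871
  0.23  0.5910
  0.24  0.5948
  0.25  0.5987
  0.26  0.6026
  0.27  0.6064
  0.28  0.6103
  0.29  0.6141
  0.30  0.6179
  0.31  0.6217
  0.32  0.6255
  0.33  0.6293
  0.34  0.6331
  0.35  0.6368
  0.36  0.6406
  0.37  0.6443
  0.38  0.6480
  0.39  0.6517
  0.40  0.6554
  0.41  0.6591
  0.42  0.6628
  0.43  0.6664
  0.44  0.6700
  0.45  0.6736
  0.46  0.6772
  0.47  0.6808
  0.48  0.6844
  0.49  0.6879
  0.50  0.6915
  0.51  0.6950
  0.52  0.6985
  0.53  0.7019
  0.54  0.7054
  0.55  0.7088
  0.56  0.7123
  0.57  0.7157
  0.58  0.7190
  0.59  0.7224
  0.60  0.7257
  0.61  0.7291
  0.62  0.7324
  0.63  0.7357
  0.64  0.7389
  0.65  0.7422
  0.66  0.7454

46.72

σ√T = 0.26·√2.5 = 0.4111
d₁ = [ln(160/200) + (0.018 + 0.26²/2)·2.5] / 0.4111 = [-0.2231 + 0.1295] / 0.4111 = -0.2278 → -0.23
d₂ = d₁ − σ√T = -0.2278 − 0.4111 = -0.6389 → -0.64
e^(−rT) = e^(−0.018·2.5) = 0.9560
N(−d₂) = N(0.64) = 0.7389;  N(−d₁) = N(0.23) = 0.5910
P = 200·0.9560·0.7389 − 160·0.5910 = 141.2777 − 94.5600 = 46.7177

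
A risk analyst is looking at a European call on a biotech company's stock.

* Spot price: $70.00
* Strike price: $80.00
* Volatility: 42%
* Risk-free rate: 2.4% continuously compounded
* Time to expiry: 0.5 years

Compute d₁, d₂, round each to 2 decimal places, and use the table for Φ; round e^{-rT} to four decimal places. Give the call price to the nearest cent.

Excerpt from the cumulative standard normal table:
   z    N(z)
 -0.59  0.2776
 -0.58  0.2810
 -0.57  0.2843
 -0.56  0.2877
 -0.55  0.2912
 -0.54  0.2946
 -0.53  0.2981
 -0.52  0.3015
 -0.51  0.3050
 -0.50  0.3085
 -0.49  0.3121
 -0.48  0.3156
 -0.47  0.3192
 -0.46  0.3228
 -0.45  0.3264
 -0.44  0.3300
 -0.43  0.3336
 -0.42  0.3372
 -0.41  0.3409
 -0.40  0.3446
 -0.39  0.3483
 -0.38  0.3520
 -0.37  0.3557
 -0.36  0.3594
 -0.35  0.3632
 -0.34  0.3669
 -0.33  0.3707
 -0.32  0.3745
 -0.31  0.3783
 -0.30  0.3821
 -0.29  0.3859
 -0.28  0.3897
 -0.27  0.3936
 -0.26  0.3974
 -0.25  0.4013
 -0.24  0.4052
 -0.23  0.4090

$5.08

T = 0.5;  σ√T = 0.2970
d₁ = [ln(70/80) + (0.024 + 0.42²/2)·0.5] / 0.2970 = [-0.1335 + 0.0561] / 0.2970 = -0.2607 ≈ -0.26
d₂ = d₁ − σ√T = -0.2607 − 0.2970 = -0.5577 ≈ -0.56
exp(−rT) = exp(−0.024·0.5) = 0.9881
N(d₁) = N(-0.26) = 0.3974;  N(d₂) = N(-0.56) = 0.2877
C = 70·0.3974 − 80·0.9881·0.2877 = 27.8180 − 22.7421 = 5.0759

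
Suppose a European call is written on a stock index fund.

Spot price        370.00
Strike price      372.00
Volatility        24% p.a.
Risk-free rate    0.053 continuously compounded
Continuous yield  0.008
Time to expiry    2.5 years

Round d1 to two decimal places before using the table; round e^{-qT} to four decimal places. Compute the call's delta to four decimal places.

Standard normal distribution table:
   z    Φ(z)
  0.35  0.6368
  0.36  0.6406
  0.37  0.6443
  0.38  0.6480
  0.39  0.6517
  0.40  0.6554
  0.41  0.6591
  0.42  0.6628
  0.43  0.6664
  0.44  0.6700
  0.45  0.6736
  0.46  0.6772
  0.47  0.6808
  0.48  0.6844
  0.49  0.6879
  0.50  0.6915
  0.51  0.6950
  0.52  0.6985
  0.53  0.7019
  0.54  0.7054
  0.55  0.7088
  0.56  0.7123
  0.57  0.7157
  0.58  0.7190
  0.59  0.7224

0.6673

T = 2.5;  σ√T = 0.3795
d₁ = [ln(370/372) + (0.053 − 0.008 + 0.24²/2)·2.5] / 0.3795 = [-0.0054 + 0.1845] / 0.3795 = 0.4720 → 0.47
N(d₁) = N(0.47) = 0.6808
Δ_call = exp(−qT)·N(d₁) = 0.9802·0.6808 = 0.6673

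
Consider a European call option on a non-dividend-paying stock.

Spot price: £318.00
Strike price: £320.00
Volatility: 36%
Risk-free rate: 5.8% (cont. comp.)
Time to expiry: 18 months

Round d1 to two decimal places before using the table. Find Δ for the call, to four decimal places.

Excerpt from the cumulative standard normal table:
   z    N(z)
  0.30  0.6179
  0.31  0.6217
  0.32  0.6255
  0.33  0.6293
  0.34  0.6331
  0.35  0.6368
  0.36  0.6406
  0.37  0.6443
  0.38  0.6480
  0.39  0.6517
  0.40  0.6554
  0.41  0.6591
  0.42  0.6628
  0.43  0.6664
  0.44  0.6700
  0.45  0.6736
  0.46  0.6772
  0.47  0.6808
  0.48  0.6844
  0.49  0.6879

T = 1.5;  σ√T = 0.4409
d₁ = [ln(318/320) + (0.058 + 0.36²/2)·1.5] / 0.4409 = [-0.0063 + 0.1842] / 0.4409 = 0.4036 ⇒ 0.40
N(d₁) = N(0.40) = 0.6554
Δ_call = N(d₁) = 0.6554

0.6554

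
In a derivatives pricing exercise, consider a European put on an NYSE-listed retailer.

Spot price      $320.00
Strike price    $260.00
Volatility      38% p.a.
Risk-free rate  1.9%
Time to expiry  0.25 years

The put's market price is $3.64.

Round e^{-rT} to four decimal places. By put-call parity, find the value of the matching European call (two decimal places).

$64.86

e^(−rT) = e^(−0.019·0.25) = 0.9953
Put-call parity: C − P = S − K·e^(−rT) = 320 − 260·0.9953 = 320 − 258.7780 = 61.2220
C = P + (C − P) = 3.64 + (61.2220) = 64.8620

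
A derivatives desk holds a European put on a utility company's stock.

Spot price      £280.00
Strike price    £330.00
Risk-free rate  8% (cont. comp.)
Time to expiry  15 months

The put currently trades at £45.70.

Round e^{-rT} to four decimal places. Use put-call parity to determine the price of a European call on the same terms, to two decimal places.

e^(−rT) = e^(−0.08·1.25) = 0.9048
Put-call parity: C − P = S − K·e^(−rT) = 280 − 330·0.9048 = 280 − 298.5840 = -18.5840
C = P + (C − P) = 45.70 + (-18.5840) = 27.1160

£27.12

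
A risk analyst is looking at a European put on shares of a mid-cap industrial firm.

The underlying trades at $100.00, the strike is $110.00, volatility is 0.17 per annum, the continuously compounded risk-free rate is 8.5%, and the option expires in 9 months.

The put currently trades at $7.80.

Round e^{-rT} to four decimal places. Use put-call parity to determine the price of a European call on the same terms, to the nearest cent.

$4.60

e^(−rT) = e^(−0.085·0.75) = 0.9382
Put-call parity: C − P = S − K·e^(−rT) = 100 − 110·0.9382 = 100 − 103.2020 = -3.2020
C = P + (C − P) = 7.80 + (-3.2020) = 4.5980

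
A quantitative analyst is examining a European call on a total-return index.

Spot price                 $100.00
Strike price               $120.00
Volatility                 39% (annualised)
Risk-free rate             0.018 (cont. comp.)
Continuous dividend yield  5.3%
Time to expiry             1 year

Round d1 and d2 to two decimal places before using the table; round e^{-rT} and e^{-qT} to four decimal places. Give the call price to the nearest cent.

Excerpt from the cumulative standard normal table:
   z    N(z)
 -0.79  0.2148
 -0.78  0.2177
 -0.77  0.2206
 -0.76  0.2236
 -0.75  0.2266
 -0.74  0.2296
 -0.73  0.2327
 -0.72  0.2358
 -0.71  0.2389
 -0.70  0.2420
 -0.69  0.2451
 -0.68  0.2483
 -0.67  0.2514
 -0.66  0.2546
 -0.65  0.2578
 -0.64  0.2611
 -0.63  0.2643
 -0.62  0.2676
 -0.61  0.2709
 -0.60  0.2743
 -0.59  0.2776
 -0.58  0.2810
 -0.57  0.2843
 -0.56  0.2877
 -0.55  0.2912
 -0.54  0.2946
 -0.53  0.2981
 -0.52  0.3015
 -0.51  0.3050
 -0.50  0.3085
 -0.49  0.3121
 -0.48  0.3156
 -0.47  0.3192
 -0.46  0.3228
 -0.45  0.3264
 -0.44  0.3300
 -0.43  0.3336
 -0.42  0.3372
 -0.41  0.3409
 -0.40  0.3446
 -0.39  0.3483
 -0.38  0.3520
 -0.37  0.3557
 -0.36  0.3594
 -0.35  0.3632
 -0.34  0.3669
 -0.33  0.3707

$7.38

σ√T = 0.39·√1 = 0.3900
d₁ = [ln(100/120) + (0.018 − 0.053 + 0.39²/2)·1] / 0.3900 = [-0.1823 + 0.0411] / 0.3900 = -0.3622 which rounds to -0.36
d₂ = d₁ − σ√T = -0.3622 − 0.3900 = -0.7522 which rounds to -0.75
exp(−qT) = exp(−0.053·1) = 0.9484;  exp(−rT) = exp(−0.018·1) = 0.9822
N(d₁) = N(-0.36) = 0.3594;  N(d₂) = N(-0.75) = 0.2266
C = 100·0.9484·0.3594 − 120·0.9822·0.2266 = 34.0855 − 26.7080 = 7.3775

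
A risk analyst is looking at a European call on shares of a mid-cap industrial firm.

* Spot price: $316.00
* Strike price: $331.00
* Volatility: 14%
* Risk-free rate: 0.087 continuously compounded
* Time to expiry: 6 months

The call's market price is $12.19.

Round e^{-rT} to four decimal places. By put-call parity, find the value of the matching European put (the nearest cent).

$13.09

e^(−rT) = e^(−0.087·0.5) = 0.9574
Put-call parity: C − P = S − K·e^(−rT) = 316 − 331·0.9574 = 316 − 316.8994 = -0.8994
P = C − (C − P) = 12.19 − (-0.8994) = 13.0894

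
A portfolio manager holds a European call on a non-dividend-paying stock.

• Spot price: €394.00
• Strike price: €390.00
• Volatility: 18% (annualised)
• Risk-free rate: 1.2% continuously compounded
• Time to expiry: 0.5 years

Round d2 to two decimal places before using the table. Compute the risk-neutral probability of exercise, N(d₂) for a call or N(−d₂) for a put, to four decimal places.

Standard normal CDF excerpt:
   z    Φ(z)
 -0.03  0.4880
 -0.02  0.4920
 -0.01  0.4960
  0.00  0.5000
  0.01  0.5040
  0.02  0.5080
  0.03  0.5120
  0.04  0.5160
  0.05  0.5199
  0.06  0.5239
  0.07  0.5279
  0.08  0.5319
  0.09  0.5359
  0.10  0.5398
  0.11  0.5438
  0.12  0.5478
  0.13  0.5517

0.5239

σ√T = 0.18 × 0.7071 = 0.1273
ln(S/K) + (r + σ²/2)T = ln(394/390) + (0.012 + 0.18²/2)·0.5 = 0.0102 + 0.0141 = 0.0243
d₁ = 0.0243 / 0.1273 = 0.1910 which rounds to 0.19
d₂ = d₁ − σ√T = 0.1910 − 0.1273 = 0.0637 which rounds to 0.06
Pr(exercise) under Q = N(d₂) = 0.5239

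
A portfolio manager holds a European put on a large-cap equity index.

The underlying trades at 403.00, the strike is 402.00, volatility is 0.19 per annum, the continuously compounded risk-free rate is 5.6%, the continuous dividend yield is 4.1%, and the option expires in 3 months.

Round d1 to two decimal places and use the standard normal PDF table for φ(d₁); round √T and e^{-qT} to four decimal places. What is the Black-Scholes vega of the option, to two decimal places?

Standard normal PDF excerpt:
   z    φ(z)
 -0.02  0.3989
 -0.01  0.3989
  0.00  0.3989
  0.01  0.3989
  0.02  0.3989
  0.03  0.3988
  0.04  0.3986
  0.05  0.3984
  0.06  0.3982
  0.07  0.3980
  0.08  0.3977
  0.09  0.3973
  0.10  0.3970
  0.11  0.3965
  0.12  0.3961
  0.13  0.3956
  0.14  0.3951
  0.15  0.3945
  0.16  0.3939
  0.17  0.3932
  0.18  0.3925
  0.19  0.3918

79.08

σ√T = 0.19·√0.25 = 0.0950
ln(S/K) + (r − q + σ²/2)T = ln(403/402) + (0.056 − 0.041 + 0.19²/2)·0.25 = 0.0025 + 0.0083 = 0.0107
d₁ = 0.0107 / 0.0950 = 0.1131 → 0.11
√T = √0.25 = 0.5000
φ(d₁) = φ(0.11) = 0.3965
exp(−qT) = exp(−0.041·0.25) = 0.9898
vega = S·exp(−qT)·φ(d₁)·√T = 403·0.9898·0.3965·0.5000 = 79.0798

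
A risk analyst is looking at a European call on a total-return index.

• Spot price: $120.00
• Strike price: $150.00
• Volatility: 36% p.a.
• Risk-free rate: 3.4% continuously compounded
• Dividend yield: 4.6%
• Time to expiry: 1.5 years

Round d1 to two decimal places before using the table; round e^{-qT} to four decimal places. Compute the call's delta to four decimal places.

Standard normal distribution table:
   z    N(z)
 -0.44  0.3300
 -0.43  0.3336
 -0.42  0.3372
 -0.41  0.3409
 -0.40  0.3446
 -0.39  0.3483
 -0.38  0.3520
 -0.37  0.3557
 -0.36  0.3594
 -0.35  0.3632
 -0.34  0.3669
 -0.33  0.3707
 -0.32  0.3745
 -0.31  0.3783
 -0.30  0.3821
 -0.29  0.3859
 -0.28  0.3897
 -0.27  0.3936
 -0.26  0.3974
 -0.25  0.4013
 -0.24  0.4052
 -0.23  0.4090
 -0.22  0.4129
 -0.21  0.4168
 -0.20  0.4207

0.3460

σ√T = 0.36 × 1.2247 = 0.4409
d₁ = [ln(120/150) + (0.034 − 0.046 + 0.36²/2)·1.5] / 0.4409 = [-0.2231 + 0.0792] / 0.4409 = -0.3265 which rounds to -0.33
N(d₁) = N(-0.33) = 0.3707
Δ_call = e^(−qT)·N(d₁) = 0.9333·0.3707 = 0.3460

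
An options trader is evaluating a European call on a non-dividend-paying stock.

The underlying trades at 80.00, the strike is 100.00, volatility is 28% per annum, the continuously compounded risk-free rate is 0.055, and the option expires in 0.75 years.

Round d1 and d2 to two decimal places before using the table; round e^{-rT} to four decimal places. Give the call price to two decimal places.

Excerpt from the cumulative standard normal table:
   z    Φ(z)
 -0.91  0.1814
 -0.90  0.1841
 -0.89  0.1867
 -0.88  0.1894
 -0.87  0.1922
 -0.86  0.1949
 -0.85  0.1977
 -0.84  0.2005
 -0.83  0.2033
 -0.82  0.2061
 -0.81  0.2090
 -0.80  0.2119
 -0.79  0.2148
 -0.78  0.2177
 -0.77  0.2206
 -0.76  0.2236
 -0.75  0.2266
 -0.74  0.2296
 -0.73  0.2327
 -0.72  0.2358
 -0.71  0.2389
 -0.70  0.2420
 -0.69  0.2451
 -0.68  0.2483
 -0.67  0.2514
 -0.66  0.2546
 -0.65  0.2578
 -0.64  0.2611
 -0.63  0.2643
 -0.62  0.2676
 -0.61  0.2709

2.70

σ√T = 0.28 × 0.8660 = 0.2425
d₁ = [ln(80/100) + (0.055 + ½·0.28²)·0.75] / (σ√T) = (-0.2231 + 0.0707) / 0.2425 = -0.6289 → -0.63
d₂ = -0.6289 − 0.2425 = -0.8714 → -0.87
exp(−rT) = exp(−0.055·0.75) = 0.9596
N(d₁) = N(-0.63) = 0.2643;  N(d₂) = N(-0.87) = 0.1922
C = 80·0.2643 − 100·0.9596·0.1922 = 21.1440 − 18.4435 = 2.7005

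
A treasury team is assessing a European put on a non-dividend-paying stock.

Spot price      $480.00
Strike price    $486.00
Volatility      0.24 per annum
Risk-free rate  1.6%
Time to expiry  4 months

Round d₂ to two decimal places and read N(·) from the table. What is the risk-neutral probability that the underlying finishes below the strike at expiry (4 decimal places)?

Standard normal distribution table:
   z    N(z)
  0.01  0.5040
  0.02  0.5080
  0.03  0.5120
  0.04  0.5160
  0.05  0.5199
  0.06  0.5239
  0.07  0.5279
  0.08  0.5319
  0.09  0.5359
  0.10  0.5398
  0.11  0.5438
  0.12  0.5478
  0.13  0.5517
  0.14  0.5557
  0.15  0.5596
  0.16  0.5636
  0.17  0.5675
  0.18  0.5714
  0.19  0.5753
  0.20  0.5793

σ√T = 0.24·√0.3333 = 0.1386
ln(S/K) + (r + σ²/2)T = ln(480/486) + (0.016 + 0.24²/2)·0.3333 = -0.0124 + 0.0149 = 0.0025
d₁ = 0.0025 / 0.1386 = 0.0181 → 0.02
d₂ = d₁ − σ√T = 0.0181 − 0.1386 = -0.1204 → -0.12
Risk-neutral Pr[S_T < K] = N(−d₂) = N(0.12) = 0.5478

0.5478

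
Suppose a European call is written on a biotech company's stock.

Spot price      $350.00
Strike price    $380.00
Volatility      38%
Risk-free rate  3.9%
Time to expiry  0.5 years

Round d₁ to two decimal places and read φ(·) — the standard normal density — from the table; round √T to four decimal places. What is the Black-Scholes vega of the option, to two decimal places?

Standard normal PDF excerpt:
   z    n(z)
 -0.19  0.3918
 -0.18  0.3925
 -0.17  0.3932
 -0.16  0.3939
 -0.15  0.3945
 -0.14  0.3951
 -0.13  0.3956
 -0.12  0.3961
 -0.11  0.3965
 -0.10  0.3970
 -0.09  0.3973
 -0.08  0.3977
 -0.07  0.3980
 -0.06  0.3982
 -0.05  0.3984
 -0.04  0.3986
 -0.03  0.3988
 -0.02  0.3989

σ√T = 0.38 × 0.7071 = 0.2687
ln(S/K) + (r + σ²/2)T = ln(350/380) + (0.039 + 0.38²/2)·0.5 = -0.0822 + 0.0556 = -0.0266
d₁ = -0.0266 / 0.2687 = -0.0991 ≈ -0.10
√T = √0.5 = 0.7071
φ(d₁) = φ(-0.10) = 0.3970
vega = S·φ(d₁)·√T = 350·0.3970·0.7071 = 98.2515
(Call and put vega coincide under Black-Scholes.)

98.25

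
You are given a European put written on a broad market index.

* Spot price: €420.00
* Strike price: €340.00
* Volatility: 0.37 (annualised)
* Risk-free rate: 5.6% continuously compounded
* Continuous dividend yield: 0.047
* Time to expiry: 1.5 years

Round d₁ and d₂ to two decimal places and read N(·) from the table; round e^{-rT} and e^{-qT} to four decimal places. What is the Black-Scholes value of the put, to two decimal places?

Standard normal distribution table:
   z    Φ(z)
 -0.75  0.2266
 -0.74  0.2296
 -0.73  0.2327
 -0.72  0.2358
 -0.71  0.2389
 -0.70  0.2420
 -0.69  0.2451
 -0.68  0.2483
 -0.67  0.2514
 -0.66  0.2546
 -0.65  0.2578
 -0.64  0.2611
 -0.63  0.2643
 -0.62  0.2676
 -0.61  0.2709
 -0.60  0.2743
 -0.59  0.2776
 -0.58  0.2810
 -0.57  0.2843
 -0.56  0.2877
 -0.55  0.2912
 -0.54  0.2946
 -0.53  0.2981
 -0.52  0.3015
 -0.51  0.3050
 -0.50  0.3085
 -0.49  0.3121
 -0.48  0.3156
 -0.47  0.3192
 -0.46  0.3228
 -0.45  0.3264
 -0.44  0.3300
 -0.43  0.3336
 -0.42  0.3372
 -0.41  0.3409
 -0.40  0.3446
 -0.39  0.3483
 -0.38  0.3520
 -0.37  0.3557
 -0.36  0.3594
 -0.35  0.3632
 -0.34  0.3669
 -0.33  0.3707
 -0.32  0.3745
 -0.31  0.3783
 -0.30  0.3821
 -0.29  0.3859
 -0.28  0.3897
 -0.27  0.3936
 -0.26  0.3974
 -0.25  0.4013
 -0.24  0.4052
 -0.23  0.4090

σ√T = 0.37 × 1.2247 = 0.4532
d₁ = [ln(420/340) + (0.056 − 0.047 + 0.37²/2)·1.5] / 0.4532 = [0.2113 + 0.1162] / 0.4532 = 0.7227 → 0.72
d₂ = d₁ − σ√T = 0.7227 − 0.4532 = 0.2695 → 0.27
exp(−qT) = exp(−0.047·1.5) = 0.9319;  exp(−rT) = exp(−0.056·1.5) = 0.9194
P = 340·0.9194·N(-0.27) − 420·0.9319·N(-0.72) = 340·0.9194·0.3936 − 420·0.9319·0.2358 = 123.0378 − 92.2916 = 30.7461

€30.75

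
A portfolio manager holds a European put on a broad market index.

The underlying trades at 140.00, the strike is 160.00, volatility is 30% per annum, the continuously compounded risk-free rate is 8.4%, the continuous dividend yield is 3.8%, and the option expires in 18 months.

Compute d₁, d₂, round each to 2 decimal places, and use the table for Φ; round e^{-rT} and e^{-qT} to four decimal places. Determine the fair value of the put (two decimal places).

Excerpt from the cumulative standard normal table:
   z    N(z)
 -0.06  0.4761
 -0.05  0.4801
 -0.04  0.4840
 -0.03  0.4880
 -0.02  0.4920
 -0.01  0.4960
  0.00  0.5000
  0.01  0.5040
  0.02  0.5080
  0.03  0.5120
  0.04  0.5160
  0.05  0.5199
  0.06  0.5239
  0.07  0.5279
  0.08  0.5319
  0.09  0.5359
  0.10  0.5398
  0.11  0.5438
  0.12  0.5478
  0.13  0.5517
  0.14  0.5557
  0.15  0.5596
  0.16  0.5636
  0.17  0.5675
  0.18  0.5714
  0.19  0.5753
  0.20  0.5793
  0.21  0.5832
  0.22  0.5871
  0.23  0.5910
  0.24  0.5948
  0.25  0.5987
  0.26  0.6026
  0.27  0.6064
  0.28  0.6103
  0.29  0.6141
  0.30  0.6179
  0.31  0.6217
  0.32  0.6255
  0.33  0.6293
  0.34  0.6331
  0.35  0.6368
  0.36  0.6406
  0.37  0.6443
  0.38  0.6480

24.77

T = 1.5;  σ√T = 0.3674
ln(S/K) + (r − q + σ²/2)T = ln(140/160) + (0.084 − 0.038 + 0.3²/2)·1.5 = -0.1335 + 0.1365 = 0.0030
d₁ = 0.0030 / 0.3674 = 0.0081 → 0.01
d₂ = d₁ − σ√T = 0.0081 − 0.3674 = -0.3593 → -0.36
exp(−qT) = exp(−0.038·1.5) = 0.9446;  exp(−rT) = exp(−0.084·1.5) = 0.8816
P = 160·0.8816·N(0.36) − 140·0.9446·N(-0.01) = 160·0.8816·0.6406 − 140·0.9446·0.4960 = 90.3605 − 65.5930 = 24.7674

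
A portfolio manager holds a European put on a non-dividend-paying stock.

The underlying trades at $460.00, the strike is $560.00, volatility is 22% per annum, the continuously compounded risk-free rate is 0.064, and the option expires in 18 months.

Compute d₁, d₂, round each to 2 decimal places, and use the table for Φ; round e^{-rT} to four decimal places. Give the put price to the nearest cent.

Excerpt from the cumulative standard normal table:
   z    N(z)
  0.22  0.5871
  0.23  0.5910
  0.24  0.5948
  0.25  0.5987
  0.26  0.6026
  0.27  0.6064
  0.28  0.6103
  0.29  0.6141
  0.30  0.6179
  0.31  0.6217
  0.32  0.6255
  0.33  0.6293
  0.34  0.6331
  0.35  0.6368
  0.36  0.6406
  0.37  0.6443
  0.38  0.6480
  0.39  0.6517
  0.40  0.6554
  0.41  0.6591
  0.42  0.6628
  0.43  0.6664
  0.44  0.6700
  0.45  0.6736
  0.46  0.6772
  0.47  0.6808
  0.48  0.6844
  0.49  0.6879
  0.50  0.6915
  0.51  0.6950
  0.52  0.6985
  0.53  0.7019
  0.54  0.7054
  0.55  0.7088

$79.98

σ√T = 0.22 × 1.2247 = 0.2694
d₁ = [ln(460/560) + (0.064 + 0.22²/2)·1.5] / 0.2694 = [-0.1967 + 0.1323] / 0.2694 = -0.2390 ≈ -0.24
d₂ = d₁ − σ√T = -0.2390 − 0.2694 = -0.5085 ≈ -0.51
e^(−rT) = e^(−0.064·1.5) = 0.9085
P = 560·0.9085·N(0.51) − 460·N(0.24) = 560·0.9085·0.6950 − 460·0.5948 = 353.5882 − 273.6080 = 79.9802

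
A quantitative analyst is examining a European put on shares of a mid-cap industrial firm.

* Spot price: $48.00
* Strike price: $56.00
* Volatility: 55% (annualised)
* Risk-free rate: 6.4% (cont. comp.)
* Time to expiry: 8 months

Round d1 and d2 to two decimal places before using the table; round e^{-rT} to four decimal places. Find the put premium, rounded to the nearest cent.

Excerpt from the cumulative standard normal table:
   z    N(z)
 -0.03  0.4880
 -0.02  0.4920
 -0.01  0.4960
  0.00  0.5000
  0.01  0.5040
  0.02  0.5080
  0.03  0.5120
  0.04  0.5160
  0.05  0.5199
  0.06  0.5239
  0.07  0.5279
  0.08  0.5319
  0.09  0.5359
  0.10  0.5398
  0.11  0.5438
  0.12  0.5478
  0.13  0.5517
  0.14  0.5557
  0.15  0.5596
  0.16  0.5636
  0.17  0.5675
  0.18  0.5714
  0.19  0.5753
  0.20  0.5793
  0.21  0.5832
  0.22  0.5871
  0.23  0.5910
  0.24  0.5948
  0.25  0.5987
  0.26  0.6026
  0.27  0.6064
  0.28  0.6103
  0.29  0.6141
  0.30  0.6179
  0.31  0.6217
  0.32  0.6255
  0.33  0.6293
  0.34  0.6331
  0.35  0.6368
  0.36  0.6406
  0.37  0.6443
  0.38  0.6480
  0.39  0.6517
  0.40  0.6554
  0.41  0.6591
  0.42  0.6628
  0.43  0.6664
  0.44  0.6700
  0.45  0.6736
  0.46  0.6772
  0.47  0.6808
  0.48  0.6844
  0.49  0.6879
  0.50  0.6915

$12.15

σ√T = 0.55·√0.6667 = 0.4491
ln(S/K) + (r + σ²/2)T = ln(48/56) + (0.064 + 0.55²/2)·0.6667 = -0.1542 + 0.1435 = -0.0107
d₁ = -0.0107 / 0.4491 = -0.0237 ⇒ -0.02
d₂ = d₁ − σ√T = -0.0237 − 0.4491 = -0.4728 ⇒ -0.47
exp(−rT) = exp(−0.064·0.6667) = 0.9582
N(−d₂) = N(0.47) = 0.6808;  N(−d₁) = N(0.02) = 0.5080
P = 56·0.9582·0.6808 − 48·0.5080 = 36.5312 − 24.3840 = 12.1472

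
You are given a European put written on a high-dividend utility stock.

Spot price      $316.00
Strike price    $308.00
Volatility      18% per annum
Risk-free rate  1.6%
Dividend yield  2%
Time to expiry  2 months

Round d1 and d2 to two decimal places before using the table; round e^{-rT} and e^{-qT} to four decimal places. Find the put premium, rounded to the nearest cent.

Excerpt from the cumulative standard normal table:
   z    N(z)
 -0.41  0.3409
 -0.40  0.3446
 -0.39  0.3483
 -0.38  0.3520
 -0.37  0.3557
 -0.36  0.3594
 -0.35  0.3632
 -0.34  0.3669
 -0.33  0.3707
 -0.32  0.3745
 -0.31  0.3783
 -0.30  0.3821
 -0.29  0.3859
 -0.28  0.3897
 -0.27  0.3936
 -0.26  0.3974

σ√T = 0.18 × 0.4082 = 0.0735
d₁ = [ln(316/308) + (0.016 − 0.02 + 0.18²/2)·0.1667] / 0.0735 = [0.0256 + 0.0020] / 0.0735 = 0.3766 ≈ 0.38
d₂ = d₁ − σ√T = 0.3766 − 0.0735 = 0.3031 ≈ 0.30
e^(−qT) = e^(−0.02·0.1667) = 0.9967;  e^(−rT) = e^(−0.016·0.1667) = 0.9973
N(−d₂) = N(-0.30) = 0.3821;  N(−d₁) = N(-0.38) = 0.3520
P = 308·0.9973·0.3821 − 316·0.9967·0.3520 = 117.3690 − 110.8649 = 6.5041

$6.50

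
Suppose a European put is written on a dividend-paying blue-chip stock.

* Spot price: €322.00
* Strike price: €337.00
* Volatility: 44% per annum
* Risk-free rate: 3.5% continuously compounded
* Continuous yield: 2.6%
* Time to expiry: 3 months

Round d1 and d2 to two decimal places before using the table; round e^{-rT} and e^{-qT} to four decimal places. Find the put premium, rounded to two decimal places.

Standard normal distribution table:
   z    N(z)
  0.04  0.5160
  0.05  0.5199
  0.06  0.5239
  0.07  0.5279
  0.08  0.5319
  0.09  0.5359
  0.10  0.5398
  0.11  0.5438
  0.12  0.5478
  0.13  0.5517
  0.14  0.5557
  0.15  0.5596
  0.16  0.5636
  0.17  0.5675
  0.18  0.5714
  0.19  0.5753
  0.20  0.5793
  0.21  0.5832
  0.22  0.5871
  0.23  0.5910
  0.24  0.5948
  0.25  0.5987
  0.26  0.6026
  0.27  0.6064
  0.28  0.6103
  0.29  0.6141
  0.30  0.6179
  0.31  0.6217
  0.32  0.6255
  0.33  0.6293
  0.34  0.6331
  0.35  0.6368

σ√T = 0.44·√0.25 = 0.2200
d₁ = [ln(322/337) + (0.035 − 0.026 + 0.44²/2)·0.25] / 0.2200 = [-0.0455 + 0.0265] / 0.2200 = -0.0867 which rounds to -0.09
d₂ = d₁ − σ√T = -0.0867 − 0.2200 = -0.3067 which rounds to -0.31
e^(−qT) = e^(−0.026·0.25) = 0.9935;  e^(−rT) = e^(−0.035·0.25) = 0.9913
N(−d₂) = N(0.31) = 0.6217;  N(−d₁) = N(0.09) = 0.5359
P = 337·0.9913·0.6217 − 322·0.9935·0.5359 = 207.6901 − 171.4382 = 36.2520

€36.25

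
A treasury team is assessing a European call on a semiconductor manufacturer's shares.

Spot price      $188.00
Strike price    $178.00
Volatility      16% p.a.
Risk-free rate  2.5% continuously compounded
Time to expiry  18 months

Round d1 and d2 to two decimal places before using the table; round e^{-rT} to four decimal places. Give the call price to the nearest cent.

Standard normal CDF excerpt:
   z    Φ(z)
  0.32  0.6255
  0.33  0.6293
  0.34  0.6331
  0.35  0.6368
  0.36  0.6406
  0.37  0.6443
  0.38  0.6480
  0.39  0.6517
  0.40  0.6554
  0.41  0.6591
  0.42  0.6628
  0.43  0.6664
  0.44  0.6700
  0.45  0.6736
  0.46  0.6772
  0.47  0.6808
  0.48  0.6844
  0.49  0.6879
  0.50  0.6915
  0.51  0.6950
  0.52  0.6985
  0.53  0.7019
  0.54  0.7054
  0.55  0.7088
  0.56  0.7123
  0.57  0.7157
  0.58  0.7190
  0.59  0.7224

T = 1.5;  σ√T = 0.1960
d₁ = [ln(188/178) + (0.025 + 0.16²/2)·1.5] / 0.1960 = [0.0547 + 0.0567] / 0.1960 = 0.5683 ≈ 0.57
d₂ = d₁ − σ√T = 0.5683 − 0.1960 = 0.3723 ≈ 0.37
e^(−rT) = e^(−0.025·1.5) = 0.9632
N(d₁) = N(0.57) = 0.7157;  N(d₂) = N(0.37) = 0.6443
C = 188·0.7157 − 178·0.9632·0.6443 = 134.5516 − 110.4650 = 24.0866

$24.09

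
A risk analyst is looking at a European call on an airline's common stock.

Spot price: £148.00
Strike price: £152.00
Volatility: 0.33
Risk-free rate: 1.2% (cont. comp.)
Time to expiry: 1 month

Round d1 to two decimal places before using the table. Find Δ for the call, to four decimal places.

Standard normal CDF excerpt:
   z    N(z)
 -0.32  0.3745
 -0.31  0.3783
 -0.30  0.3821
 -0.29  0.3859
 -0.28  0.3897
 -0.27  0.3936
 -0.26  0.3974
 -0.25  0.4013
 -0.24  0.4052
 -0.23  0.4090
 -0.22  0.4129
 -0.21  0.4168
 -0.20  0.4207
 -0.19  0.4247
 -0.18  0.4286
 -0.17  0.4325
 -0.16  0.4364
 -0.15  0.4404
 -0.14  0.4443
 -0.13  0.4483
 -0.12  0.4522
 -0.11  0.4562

0.4129

σ√T = 0.33 × 0.2887 = 0.0953
d₁ = [ln(148/152) + (0.012 + ½·0.33²)·0.08333] / (σ√T) = (-0.0267 + 0.0055) / 0.0953 = -0.2218 ≈ -0.22
N(d₁) = N(-0.22) = 0.4129
Δ_call = N(d₁) = 0.4129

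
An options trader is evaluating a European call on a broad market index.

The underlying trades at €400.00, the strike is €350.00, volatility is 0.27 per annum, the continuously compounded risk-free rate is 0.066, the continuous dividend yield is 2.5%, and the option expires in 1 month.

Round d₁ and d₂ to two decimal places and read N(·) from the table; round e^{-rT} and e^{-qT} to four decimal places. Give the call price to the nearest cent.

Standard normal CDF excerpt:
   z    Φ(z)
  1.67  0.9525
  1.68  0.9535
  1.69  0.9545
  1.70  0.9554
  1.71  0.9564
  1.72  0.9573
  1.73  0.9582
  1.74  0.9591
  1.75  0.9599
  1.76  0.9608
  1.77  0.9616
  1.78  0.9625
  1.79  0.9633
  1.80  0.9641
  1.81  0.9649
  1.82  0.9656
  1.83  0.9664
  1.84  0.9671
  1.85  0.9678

σ√T = 0.27·√0.08333 = 0.0779
ln(S/K) + (r − q + σ²/2)T = ln(400/350) + (0.066 − 0.025 + 0.27²/2)·0.08333 = 0.1335 + 0.0065 = 0.1400
d₁ = 0.1400 / 0.0779 = 1.7960 → 1.80
d₂ = d₁ − σ√T = 1.7960 − 0.0779 = 1.7181 → 1.72
e^(−qT) = e^(−0.025·0.08333) = 0.9979;  e^(−rT) = e^(−0.066·0.08333) = 0.9945
C = 400·0.9979·N(1.80) − 350·0.9945·N(1.72) = 400·0.9979·0.9641 − 350·0.9945·0.9573 = 384.8302 − 333.2122 = 51.6180

€51.62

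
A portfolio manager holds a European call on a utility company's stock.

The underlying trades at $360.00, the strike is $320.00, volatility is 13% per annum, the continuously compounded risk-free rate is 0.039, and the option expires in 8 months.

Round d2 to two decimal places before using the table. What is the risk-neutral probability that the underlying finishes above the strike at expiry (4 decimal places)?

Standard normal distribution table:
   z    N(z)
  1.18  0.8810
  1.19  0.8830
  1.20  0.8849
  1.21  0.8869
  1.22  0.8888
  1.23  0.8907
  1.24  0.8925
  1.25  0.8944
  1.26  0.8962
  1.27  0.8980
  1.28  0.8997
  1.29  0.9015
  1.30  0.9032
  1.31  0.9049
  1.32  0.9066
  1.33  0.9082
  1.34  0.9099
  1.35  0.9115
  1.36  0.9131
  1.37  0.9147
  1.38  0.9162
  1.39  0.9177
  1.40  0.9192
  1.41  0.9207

0.9032

σ√T = 0.13 × 0.8165 = 0.1061
ln(S/K) + (r + σ²/2)T = ln(360/320) + (0.039 + 0.13²/2)·0.6667 = 0.1178 + 0.0316 = 0.1494
d₁ = 0.1494 / 0.1061 = 1.4077 which rounds to 1.41
d₂ = d₁ − σ√T = 1.4077 − 0.1061 = 1.3015 which rounds to 1.30
Risk-neutral Pr[S_T > K] = N(d₂) = N(1.30) = 0.9032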